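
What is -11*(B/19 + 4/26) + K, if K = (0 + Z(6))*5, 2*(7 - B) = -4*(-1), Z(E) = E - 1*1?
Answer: 5042/247 ≈ 20.413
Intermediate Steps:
Z(E) = -1 + E (Z(E) = E - 1 = -1 + E)
B = 5 (B = 7 - (-2)*(-1) = 7 - 1/2*4 = 7 - 2 = 5)
K = 25 (K = (0 + (-1 + 6))*5 = (0 + 5)*5 = 5*5 = 25)
-11*(B/19 + 4/26) + K = -11*(5/19 + 4/26) + 25 = -11*(5*(1/19) + 4*(1/26)) + 25 = -11*(5/19 + 2/13) + 25 = -11*103/247 + 25 = -1133/247 + 25 = 5042/247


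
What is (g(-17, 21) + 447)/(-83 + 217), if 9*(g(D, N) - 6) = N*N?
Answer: 251/67 ≈ 3.7463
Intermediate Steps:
g(D, N) = 6 + N²/9 (g(D, N) = 6 + (N*N)/9 = 6 + N²/9)
(g(-17, 21) + 447)/(-83 + 217) = ((6 + (⅑)*21²) + 447)/(-83 + 217) = ((6 + (⅑)*441) + 447)/134 = ((6 + 49) + 447)*(1/134) = (55 + 447)*(1/134) = 502*(1/134) = 251/67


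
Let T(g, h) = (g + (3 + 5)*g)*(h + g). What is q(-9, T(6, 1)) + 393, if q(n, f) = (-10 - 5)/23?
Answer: 9024/23 ≈ 392.35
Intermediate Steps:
T(g, h) = 9*g*(g + h) (T(g, h) = (g + 8*g)*(g + h) = (9*g)*(g + h) = 9*g*(g + h))
q(n, f) = -15/23 (q(n, f) = -15*1/23 = -15/23)
q(-9, T(6, 1)) + 393 = -15/23 + 393 = 9024/23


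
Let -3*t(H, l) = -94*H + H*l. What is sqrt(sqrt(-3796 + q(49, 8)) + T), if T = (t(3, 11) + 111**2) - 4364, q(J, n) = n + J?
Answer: sqrt(8040 + I*sqrt(3739)) ≈ 89.667 + 0.341*I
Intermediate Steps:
t(H, l) = 94*H/3 - H*l/3 (t(H, l) = -(-94*H + H*l)/3 = 94*H/3 - H*l/3)
q(J, n) = J + n
T = 8040 (T = ((1/3)*3*(94 - 1*11) + 111**2) - 4364 = ((1/3)*3*(94 - 11) + 12321) - 4364 = ((1/3)*3*83 + 12321) - 4364 = (83 + 12321) - 4364 = 12404 - 4364 = 8040)
sqrt(sqrt(-3796 + q(49, 8)) + T) = sqrt(sqrt(-3796 + (49 + 8)) + 8040) = sqrt(sqrt(-3796 + 57) + 8040) = sqrt(sqrt(-3739) + 8040) = sqrt(I*sqrt(3739) + 8040) = sqrt(8040 + I*sqrt(3739))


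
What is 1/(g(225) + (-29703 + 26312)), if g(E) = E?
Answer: -1/3166 ≈ -0.00031586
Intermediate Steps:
1/(g(225) + (-29703 + 26312)) = 1/(225 + (-29703 + 26312)) = 1/(225 - 3391) = 1/(-3166) = -1/3166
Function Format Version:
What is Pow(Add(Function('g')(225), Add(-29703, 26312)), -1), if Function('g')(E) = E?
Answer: Rational(-1, 3166) ≈ -0.00031586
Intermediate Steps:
Pow(Add(Function('g')(225), Add(-29703, 26312)), -1) = Pow(Add(225, Add(-29703, 26312)), -1) = Pow(Add(225, -3391), -1) = Pow(-3166, -1) = Rational(-1, 3166)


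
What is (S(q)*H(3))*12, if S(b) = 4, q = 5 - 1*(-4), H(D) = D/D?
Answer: 48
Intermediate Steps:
H(D) = 1
q = 9 (q = 5 + 4 = 9)
(S(q)*H(3))*12 = (4*1)*12 = 4*12 = 48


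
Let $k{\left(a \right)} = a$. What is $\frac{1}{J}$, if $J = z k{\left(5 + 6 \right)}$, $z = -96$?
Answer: $- \frac{1}{1056} \approx -0.00094697$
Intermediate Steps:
$J = -1056$ ($J = - 96 \left(5 + 6\right) = \left(-96\right) 11 = -1056$)
$\frac{1}{J} = \frac{1}{-1056} = - \frac{1}{1056}$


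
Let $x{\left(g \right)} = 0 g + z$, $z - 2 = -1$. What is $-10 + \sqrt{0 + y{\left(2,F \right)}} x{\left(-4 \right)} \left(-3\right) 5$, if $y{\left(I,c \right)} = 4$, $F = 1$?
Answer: $-40$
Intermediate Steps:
$z = 1$ ($z = 2 - 1 = 1$)
$x{\left(g \right)} = 1$ ($x{\left(g \right)} = 0 g + 1 = 0 + 1 = 1$)
$-10 + \sqrt{0 + y{\left(2,F \right)}} x{\left(-4 \right)} \left(-3\right) 5 = -10 + \sqrt{0 + 4} \cdot 1 \left(-3\right) 5 = -10 + \sqrt{4} \cdot 1 \left(-3\right) 5 = -10 + 2 \cdot 1 \left(-3\right) 5 = -10 + 2 \left(-3\right) 5 = -10 - 30 = -40$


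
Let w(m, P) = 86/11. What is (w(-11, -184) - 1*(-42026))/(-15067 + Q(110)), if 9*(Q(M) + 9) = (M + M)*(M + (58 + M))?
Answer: -1040337/204941 ≈ -5.0763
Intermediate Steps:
w(m, P) = 86/11 (w(m, P) = 86*(1/11) = 86/11)
Q(M) = -9 + 2*M*(58 + 2*M)/9 (Q(M) = -9 + ((M + M)*(M + (58 + M)))/9 = -9 + ((2*M)*(58 + 2*M))/9 = -9 + (2*M*(58 + 2*M))/9 = -9 + 2*M*(58 + 2*M)/9)
(w(-11, -184) - 1*(-42026))/(-15067 + Q(110)) = (86/11 - 1*(-42026))/(-15067 + (-9 + (4/9)*110² + (116/9)*110)) = (86/11 + 42026)/(-15067 + (-9 + (4/9)*12100 + 12760/9)) = 462372/(11*(-15067 + (-9 + 48400/9 + 12760/9))) = 462372/(11*(-15067 + 61079/9)) = 462372/(11*(-74524/9)) = (462372/11)*(-9/74524) = -1040337/204941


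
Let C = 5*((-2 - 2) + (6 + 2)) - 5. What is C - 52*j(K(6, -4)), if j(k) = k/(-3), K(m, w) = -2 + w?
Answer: -89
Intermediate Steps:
j(k) = -k/3 (j(k) = k*(-⅓) = -k/3)
C = 15 (C = 5*(-4 + 8) - 5 = 5*4 - 5 = 20 - 5 = 15)
C - 52*j(K(6, -4)) = 15 - (-52)*(-2 - 4)/3 = 15 - (-52)*(-6)/3 = 15 - 52*2 = 15 - 104 = -89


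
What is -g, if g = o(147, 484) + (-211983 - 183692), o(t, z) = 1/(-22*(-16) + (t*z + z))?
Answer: 28482269199/71984 ≈ 3.9568e+5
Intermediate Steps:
o(t, z) = 1/(352 + z + t*z) (o(t, z) = 1/(352 + (z + t*z)) = 1/(352 + z + t*z))
g = -28482269199/71984 (g = 1/(352 + 484 + 147*484) + (-211983 - 183692) = 1/(352 + 484 + 71148) - 395675 = 1/71984 - 395675 = -28482269199/71984 ≈ -3.9568e+5)
-g = -1*(-28482269199/71984) = 28482269199/71984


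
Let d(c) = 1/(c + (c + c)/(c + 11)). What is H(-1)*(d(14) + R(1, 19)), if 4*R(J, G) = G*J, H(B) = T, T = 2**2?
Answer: 3641/189 ≈ 19.265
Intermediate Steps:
T = 4
H(B) = 4
R(J, G) = G*J/4 (R(J, G) = (G*J)/4 = G*J/4)
d(c) = 1/(c + 2*c/(11 + c)) (d(c) = 1/(c + (2*c)/(11 + c)) = 1/(c + 2*c/(11 + c)))
H(-1)*(d(14) + R(1, 19)) = 4*((11 + 14)/(14*(13 + 14)) + (1/4)*19*1) = 4*((1/14)*25/27 + 19/4) = 4*((1/14)*(1/27)*25 + 19/4) = 4*(25/378 + 19/4) = 4*(3641/756) = 3641/189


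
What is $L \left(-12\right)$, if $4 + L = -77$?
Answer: $972$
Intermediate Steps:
$L = -81$ ($L = -4 - 77 = -81$)
$L \left(-12\right) = \left(-81\right) \left(-12\right) = 972$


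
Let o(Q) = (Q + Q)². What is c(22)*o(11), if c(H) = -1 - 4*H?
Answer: -43076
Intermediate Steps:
o(Q) = 4*Q² (o(Q) = (2*Q)² = 4*Q²)
c(22)*o(11) = (-1 - 4*22)*(4*11²) = (-1 - 88)*(4*121) = -89*484 = -43076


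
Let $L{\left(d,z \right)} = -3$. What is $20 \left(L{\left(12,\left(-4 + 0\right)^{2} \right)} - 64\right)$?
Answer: $-1340$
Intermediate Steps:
$20 \left(L{\left(12,\left(-4 + 0\right)^{2} \right)} - 64\right) = 20 \left(-3 - 64\right) = 20 \left(-67\right) = -1340$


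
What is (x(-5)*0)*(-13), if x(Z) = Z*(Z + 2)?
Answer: 0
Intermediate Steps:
x(Z) = Z*(2 + Z)
(x(-5)*0)*(-13) = (-5*(2 - 5)*0)*(-13) = (-5*(-3)*0)*(-13) = (15*0)*(-13) = 0*(-13) = 0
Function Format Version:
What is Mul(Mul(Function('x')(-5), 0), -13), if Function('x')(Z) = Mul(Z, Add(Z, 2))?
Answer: 0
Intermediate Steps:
Function('x')(Z) = Mul(Z, Add(2, Z))
Mul(Mul(Function('x')(-5), 0), -13) = Mul(Mul(Mul(-5, Add(2, -5)), 0), -13) = Mul(Mul(Mul(-5, -3), 0), -13) = Mul(Mul(15, 0), -13) = Mul(0, -13) = 0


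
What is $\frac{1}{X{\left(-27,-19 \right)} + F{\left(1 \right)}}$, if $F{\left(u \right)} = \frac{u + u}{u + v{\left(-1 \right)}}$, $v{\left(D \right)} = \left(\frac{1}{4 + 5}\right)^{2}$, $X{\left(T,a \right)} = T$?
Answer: $- \frac{41}{1026} \approx -0.039961$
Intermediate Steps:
$v{\left(D \right)} = \frac{1}{81}$ ($v{\left(D \right)} = \left(\frac{1}{9}\right)^{2} = \frac{1}{81}$)
$F{\left(u \right)} = \frac{2 u}{\frac{1}{81} + u}$ ($F{\left(u \right)} = \frac{u + u}{u + \frac{1}{81}} = \frac{2 u}{\frac{1}{81} + u}$)
$\frac{1}{X{\left(-27,-19 \right)} + F{\left(1 \right)}} = \frac{1}{-27 + 162 \cdot 1 \frac{1}{1 + 81 \cdot 1}} = \frac{1}{-27 + 162 \cdot 1 \frac{1}{1 + 81}} = \frac{1}{-27 + 162 \cdot 1 \cdot \frac{1}{82}} = \frac{1}{-27 + \frac{81}{41}} = \frac{1}{- \frac{1026}{41}} = - \frac{41}{1026}$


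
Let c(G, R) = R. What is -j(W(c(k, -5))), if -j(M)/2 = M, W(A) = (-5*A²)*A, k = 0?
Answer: 1250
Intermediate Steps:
W(A) = -5*A³
j(M) = -2*M
-j(W(c(k, -5))) = -(-2)*(-5*(-5)³) = -(-2)*(-5*(-125)) = -(-2)*625 = -1*(-1250) = 1250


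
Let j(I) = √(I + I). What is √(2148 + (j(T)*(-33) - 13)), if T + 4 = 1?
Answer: √(2135 - 33*I*√6) ≈ 46.214 - 0.8745*I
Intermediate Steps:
T = -3 (T = -4 + 1 = -3)
j(I) = √2*√I (j(I) = √(2*I) = √2*√I)
√(2148 + (j(T)*(-33) - 13)) = √(2148 + ((√2*√(-3))*(-33) - 13)) = √(2148 + ((√2*(I*√3))*(-33) - 13)) = √(2148 + ((I*√6)*(-33) - 13)) = √(2148 + (-33*I*√6 - 13)) = √(2148 + (-13 - 33*I*√6)) = √(2135 - 33*I*√6)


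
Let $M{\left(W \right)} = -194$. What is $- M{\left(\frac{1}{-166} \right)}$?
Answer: $194$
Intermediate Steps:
$- M{\left(\frac{1}{-166} \right)} = \left(-1\right) \left(-194\right) = 194$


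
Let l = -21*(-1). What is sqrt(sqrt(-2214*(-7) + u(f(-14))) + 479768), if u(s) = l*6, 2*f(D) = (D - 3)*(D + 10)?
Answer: sqrt(479768 + 6*sqrt(434)) ≈ 692.74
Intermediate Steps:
l = 21
f(D) = (-3 + D)*(10 + D)/2 (f(D) = ((D - 3)*(D + 10))/2 = ((-3 + D)*(10 + D))/2 = (-3 + D)*(10 + D)/2)
u(s) = 126 (u(s) = 21*6 = 126)
sqrt(sqrt(-2214*(-7) + u(f(-14))) + 479768) = sqrt(sqrt(-2214*(-7) + 126) + 479768) = sqrt(sqrt(15498 + 126) + 479768) = sqrt(sqrt(15624) + 479768) = sqrt(6*sqrt(434) + 479768) = sqrt(479768 + 6*sqrt(434))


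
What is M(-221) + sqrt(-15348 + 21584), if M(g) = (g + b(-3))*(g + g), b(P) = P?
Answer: 99008 + 2*sqrt(1559) ≈ 99087.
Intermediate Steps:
M(g) = 2*g*(-3 + g) (M(g) = (g - 3)*(g + g) = (-3 + g)*(2*g) = 2*g*(-3 + g))
M(-221) + sqrt(-15348 + 21584) = 2*(-221)*(-3 - 221) + sqrt(-15348 + 21584) = 2*(-221)*(-224) + sqrt(6236) = 99008 + 2*sqrt(1559)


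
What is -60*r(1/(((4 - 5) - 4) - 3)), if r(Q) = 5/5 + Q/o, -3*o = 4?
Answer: -525/8 ≈ -65.625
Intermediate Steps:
o = -4/3 (o = -1/3*4 = -4/3 ≈ -1.3333)
r(Q) = 1 - 3*Q/4 (r(Q) = 5/5 + Q/(-4/3) = 5*(1/5) + Q*(-3/4) = 1 - 3*Q/4)
-60*r(1/(((4 - 5) - 4) - 3)) = -60*(1 - 3/(4*(((4 - 5) - 4) - 3))) = -60*(1 - 3/(4*((-1 - 4) - 3))) = -60*(1 - 3/(4*(-5 - 3))) = -60*(1 - 3/4/(-8)) = -60*(1 - 3/4*(-1/8)) = -60*(1 + 3/32) = -60*35/32 = -525/8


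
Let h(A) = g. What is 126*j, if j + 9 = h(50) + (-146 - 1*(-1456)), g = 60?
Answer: 171486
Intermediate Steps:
h(A) = 60
j = 1361 (j = -9 + (60 + (-146 - 1*(-1456))) = -9 + (60 + (-146 + 1456)) = -9 + (60 + 1310) = -9 + 1370 = 1361)
126*j = 126*1361 = 171486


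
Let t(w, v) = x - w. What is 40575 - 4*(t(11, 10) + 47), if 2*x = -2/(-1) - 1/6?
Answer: 121282/3 ≈ 40427.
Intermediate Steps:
x = 11/12 (x = (-2/(-1) - 1/6)/2 = (-2*(-1) - 1*⅙)/2 = (2 - ⅙)/2 = (½)*(11/6) = 11/12 ≈ 0.91667)
t(w, v) = 11/12 - w
40575 - 4*(t(11, 10) + 47) = 40575 - 4*((11/12 - 1*11) + 47) = 40575 - 4*((11/12 - 11) + 47) = 40575 - 4*(-121/12 + 47) = 40575 - 4*443/12 = 40575 - 1*443/3 = 40575 - 443/3 = 121282/3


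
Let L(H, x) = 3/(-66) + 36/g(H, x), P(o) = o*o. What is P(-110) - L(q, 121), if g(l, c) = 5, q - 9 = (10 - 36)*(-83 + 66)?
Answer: 1330213/110 ≈ 12093.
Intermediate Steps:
q = 451 (q = 9 + (10 - 36)*(-83 + 66) = 9 - 26*(-17) = 9 + 442 = 451)
P(o) = o²
L(H, x) = 787/110 (L(H, x) = 3/(-66) + 36/5 = 3*(-1/66) + 36*(⅕) = -1/22 + 36/5 = 787/110)
P(-110) - L(q, 121) = (-110)² - 1*787/110 = 12100 - 787/110 = 1330213/110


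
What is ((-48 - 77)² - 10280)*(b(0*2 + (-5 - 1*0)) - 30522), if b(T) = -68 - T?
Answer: -163476825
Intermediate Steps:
((-48 - 77)² - 10280)*(b(0*2 + (-5 - 1*0)) - 30522) = ((-48 - 77)² - 10280)*((-68 - (0*2 + (-5 - 1*0))) - 30522) = ((-125)² - 10280)*((-68 - (0 + (-5 + 0))) - 30522) = (15625 - 10280)*((-68 - (0 - 5)) - 30522) = 5345*((-68 - 1*(-5)) - 30522) = 5345*((-68 + 5) - 30522) = 5345*(-63 - 30522) = 5345*(-30585) = -163476825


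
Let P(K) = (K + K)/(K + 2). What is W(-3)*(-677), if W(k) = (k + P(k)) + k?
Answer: 0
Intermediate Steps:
P(K) = 2*K/(2 + K) (P(K) = (2*K)/(2 + K) = 2*K/(2 + K))
W(k) = 2*k + 2*k/(2 + k) (W(k) = (k + 2*k/(2 + k)) + k = 2*k + 2*k/(2 + k))
W(-3)*(-677) = (2*(-3)*(3 - 3)/(2 - 3))*(-677) = (2*(-3)*0/(-1))*(-677) = (2*(-3)*(-1)*0)*(-677) = 0*(-677) = 0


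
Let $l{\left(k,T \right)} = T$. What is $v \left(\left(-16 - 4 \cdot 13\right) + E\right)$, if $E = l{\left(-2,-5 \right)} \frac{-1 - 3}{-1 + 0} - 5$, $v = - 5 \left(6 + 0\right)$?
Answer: $2790$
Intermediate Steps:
$v = -30$ ($v = \left(-5\right) 6 = -30$)
$E = -25$ ($E = - 5 \frac{-1 - 3}{-1 + 0} - 5 = - 5 \left(- \frac{4}{-1}\right) - 5 = - 5 \left(\left(-4\right) \left(-1\right)\right) - 5 = \left(-5\right) 4 - 5 = -20 - 5 = -25$)
$v \left(\left(-16 - 4 \cdot 13\right) + E\right) = - 30 \left(\left(-16 - 4 \cdot 13\right) - 25\right) = - 30 \left(\left(-16 - 52\right) - 25\right) = - 30 \left(-68 - 25\right) = \left(-30\right) \left(-93\right) = 2790$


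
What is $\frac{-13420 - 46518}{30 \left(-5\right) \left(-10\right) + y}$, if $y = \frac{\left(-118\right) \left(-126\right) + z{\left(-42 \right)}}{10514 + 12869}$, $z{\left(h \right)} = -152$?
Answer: $- \frac{700765127}{17544608} \approx -39.942$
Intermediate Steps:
$y = \frac{14716}{23383}$ ($y = \frac{\left(-118\right) \left(-126\right) - 152}{10514 + 12869} = \frac{14868 - 152}{23383} = 14716 \cdot \frac{1}{23383} = \frac{14716}{23383} \approx 0.62935$)
$\frac{-13420 - 46518}{30 \left(-5\right) \left(-10\right) + y} = \frac{-13420 - 46518}{30 \left(-5\right) \left(-10\right) + \frac{14716}{23383}} = - \frac{59938}{\left(-150\right) \left(-10\right) + \frac{14716}{23383}} = - \frac{59938}{1500 + \frac{14716}{23383}} = - \frac{59938}{\frac{35089216}{23383}} = \left(-59938\right) \frac{23383}{35089216} = - \frac{700765127}{17544608}$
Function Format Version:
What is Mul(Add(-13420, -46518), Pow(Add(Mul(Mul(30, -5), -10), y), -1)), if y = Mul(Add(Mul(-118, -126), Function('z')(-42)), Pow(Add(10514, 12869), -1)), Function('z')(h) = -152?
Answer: Rational(-700765127, 17544608) ≈ -39.942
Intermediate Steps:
y = Rational(14716, 23383) (y = Mul(Add(Mul(-118, -126), -152), Pow(Add(10514, 12869), -1)) = Mul(Add(14868, -152), Pow(23383, -1)) = Mul(14716, Rational(1, 23383)) = Rational(14716, 23383) ≈ 0.62935)
Mul(Add(-13420, -46518), Pow(Add(Mul(Mul(30, -5), -10), y), -1)) = Mul(Add(-13420, -46518), Pow(Add(Mul(Mul(30, -5), -10), Rational(14716, 23383)), -1)) = Mul(-59938, Pow(Add(Mul(-150, -10), Rational(14716, 23383)), -1)) = Mul(-59938, Pow(Add(1500, Rational(14716, 23383)), -1)) = Mul(-59938, Pow(Rational(35089216, 23383), -1)) = Mul(-59938, Rational(23383, 35089216)) = Rational(-700765127, 17544608)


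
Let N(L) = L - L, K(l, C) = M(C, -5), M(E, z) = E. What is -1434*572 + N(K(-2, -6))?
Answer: -820248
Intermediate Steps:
K(l, C) = C
N(L) = 0
-1434*572 + N(K(-2, -6)) = -1434*572 + 0 = -820248 + 0 = -820248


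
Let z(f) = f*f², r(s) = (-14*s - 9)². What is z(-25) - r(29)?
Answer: -187850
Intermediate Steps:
r(s) = (-9 - 14*s)²
z(f) = f³
z(-25) - r(29) = (-25)³ - (9 + 14*29)² = -15625 - (9 + 406)² = -15625 - 1*415² = -15625 - 1*172225 = -15625 - 172225 = -187850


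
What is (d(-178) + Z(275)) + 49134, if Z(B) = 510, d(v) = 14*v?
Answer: 47152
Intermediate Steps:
(d(-178) + Z(275)) + 49134 = (14*(-178) + 510) + 49134 = (-2492 + 510) + 49134 = -1982 + 49134 = 47152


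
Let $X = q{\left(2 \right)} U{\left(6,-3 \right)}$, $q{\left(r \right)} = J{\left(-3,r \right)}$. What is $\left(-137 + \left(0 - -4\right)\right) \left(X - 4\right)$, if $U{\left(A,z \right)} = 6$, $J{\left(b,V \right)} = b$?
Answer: $2926$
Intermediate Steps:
$q{\left(r \right)} = -3$
$X = -18$ ($X = \left(-3\right) 6 = -18$)
$\left(-137 + \left(0 - -4\right)\right) \left(X - 4\right) = \left(-137 + \left(0 - -4\right)\right) \left(-18 - 4\right) = \left(-137 + \left(0 + 4\right)\right) \left(-18 - 4\right) = \left(-137 + 4\right) \left(-22\right) = \left(-133\right) \left(-22\right) = 2926$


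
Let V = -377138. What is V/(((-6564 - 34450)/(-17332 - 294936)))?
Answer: -58884064492/20507 ≈ -2.8714e+6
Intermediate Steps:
V/(((-6564 - 34450)/(-17332 - 294936))) = -377138*(-17332 - 294936)/(-6564 - 34450) = -377138/((-41014/(-312268))) = -377138/((-41014*(-1/312268))) = -377138/20507/156134 = -377138*156134/20507 = -58884064492/20507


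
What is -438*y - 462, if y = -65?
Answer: 28008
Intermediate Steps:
-438*y - 462 = -438*(-65) - 462 = 28470 - 462 = 28008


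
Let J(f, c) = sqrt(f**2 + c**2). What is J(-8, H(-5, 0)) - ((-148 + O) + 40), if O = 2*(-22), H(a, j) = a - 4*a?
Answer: 169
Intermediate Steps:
H(a, j) = -3*a
O = -44
J(f, c) = sqrt(c**2 + f**2)
J(-8, H(-5, 0)) - ((-148 + O) + 40) = sqrt((-3*(-5))**2 + (-8)**2) - ((-148 - 44) + 40) = sqrt(15**2 + 64) - (-192 + 40) = sqrt(225 + 64) - 1*(-152) = sqrt(289) + 152 = 17 + 152 = 169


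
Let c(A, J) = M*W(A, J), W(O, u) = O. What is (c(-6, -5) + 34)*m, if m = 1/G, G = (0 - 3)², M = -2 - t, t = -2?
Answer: 34/9 ≈ 3.7778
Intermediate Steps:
M = 0 (M = -2 - 1*(-2) = -2 + 2 = 0)
G = 9 (G = (-3)² = 9)
c(A, J) = 0 (c(A, J) = 0*A = 0)
m = ⅑ (m = 1/9 = ⅑ ≈ 0.11111)
(c(-6, -5) + 34)*m = (0 + 34)*(⅑) = 34*(⅑) = 34/9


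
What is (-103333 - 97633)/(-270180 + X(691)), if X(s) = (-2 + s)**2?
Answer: -200966/204541 ≈ -0.98252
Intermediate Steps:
(-103333 - 97633)/(-270180 + X(691)) = (-103333 - 97633)/(-270180 + (-2 + 691)**2) = -200966/(-270180 + 689**2) = -200966/(-270180 + 474721) = -200966/204541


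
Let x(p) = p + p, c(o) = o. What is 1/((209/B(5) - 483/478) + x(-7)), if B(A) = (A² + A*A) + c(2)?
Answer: -12428/136599 ≈ -0.090982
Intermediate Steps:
x(p) = 2*p
B(A) = 2 + 2*A² (B(A) = (A² + A*A) + 2 = (A² + A²) + 2 = 2*A² + 2 = 2 + 2*A²)
1/((209/B(5) - 483/478) + x(-7)) = 1/((209/(2 + 2*5²) - 483/478) + 2*(-7)) = 1/((209/(2 + 2*25) - 483*1/478) - 14) = 1/((209/(2 + 50) - 483/478) - 14) = 1/((209/52 - 483/478) - 14) = 1/(37393/12428 - 14) = 1/(-136599/12428) = -12428/136599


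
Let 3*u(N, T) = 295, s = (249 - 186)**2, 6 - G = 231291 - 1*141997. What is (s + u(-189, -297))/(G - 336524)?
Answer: -6101/638718 ≈ -0.0095519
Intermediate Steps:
G = -89288 (G = 6 - (231291 - 1*141997) = 6 - (231291 - 141997) = 6 - 1*89294 = 6 - 89294 = -89288)
s = 3969 (s = 63**2 = 3969)
u(N, T) = 295/3 (u(N, T) = (1/3)*295 = 295/3)
(s + u(-189, -297))/(G - 336524) = (3969 + 295/3)/(-89288 - 336524) = (12202/3)/(-425812) = (12202/3)*(-1/425812) = -6101/638718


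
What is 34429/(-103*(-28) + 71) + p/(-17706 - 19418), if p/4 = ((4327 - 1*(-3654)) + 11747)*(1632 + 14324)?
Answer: -929855269891/27425355 ≈ -33905.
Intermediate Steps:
p = 1259119872 (p = 4*(((4327 - 1*(-3654)) + 11747)*(1632 + 14324)) = 4*(((4327 + 3654) + 11747)*15956) = 4*((7981 + 11747)*15956) = 4*(19728*15956) = 4*314779968 = 1259119872)
34429/(-103*(-28) + 71) + p/(-17706 - 19418) = 34429/(-103*(-28) + 71) + 1259119872/(-17706 - 19418) = 34429/(2884 + 71) + 1259119872/(-37124) = 34429/2955 + 1259119872*(-1/37124) = 34429*(1/2955) - 314779968/9281 = 34429/2955 - 314779968/9281 = -929855269891/27425355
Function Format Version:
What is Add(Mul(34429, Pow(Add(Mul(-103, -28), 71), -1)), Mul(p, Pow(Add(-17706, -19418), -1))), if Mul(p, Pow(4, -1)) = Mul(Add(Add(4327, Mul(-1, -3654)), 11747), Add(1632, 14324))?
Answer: Rational(-929855269891, 27425355) ≈ -33905.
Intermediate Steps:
p = 1259119872 (p = Mul(4, Mul(Add(Add(4327, Mul(-1, -3654)), 11747), Add(1632, 14324))) = Mul(4, Mul(Add(Add(4327, 3654), 11747), 15956)) = Mul(4, Mul(Add(7981, 11747), 15956)) = Mul(4, Mul(19728, 15956)) = Mul(4, 314779968) = 1259119872)
Add(Mul(34429, Pow(Add(Mul(-103, -28), 71), -1)), Mul(p, Pow(Add(-17706, -19418), -1))) = Add(Mul(34429, Pow(Add(Mul(-103, -28), 71), -1)), Mul(1259119872, Pow(Add(-17706, -19418), -1))) = Add(Mul(34429, Pow(Add(2884, 71), -1)), Mul(1259119872, Pow(-37124, -1))) = Add(Mul(34429, Pow(2955, -1)), Mul(1259119872, Rational(-1, 37124))) = Add(Mul(34429, Rational(1, 2955)), Rational(-314779968, 9281)) = Add(Rational(34429, 2955), Rational(-314779968, 9281)) = Rational(-929855269891, 27425355)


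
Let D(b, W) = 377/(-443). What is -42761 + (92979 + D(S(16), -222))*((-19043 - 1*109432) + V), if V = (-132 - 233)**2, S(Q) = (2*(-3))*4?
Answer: 195630326877/443 ≈ 4.4160e+8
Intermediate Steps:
S(Q) = -24 (S(Q) = -6*4 = -24)
D(b, W) = -377/443 (D(b, W) = 377*(-1/443) = -377/443)
V = 133225 (V = (-365)**2 = 133225)
-42761 + (92979 + D(S(16), -222))*((-19043 - 1*109432) + V) = -42761 + (92979 - 377/443)*((-19043 - 1*109432) + 133225) = -42761 + 41189320*((-19043 - 109432) + 133225)/443 = -42761 + 41189320*(-128475 + 133225)/443 = -42761 + (41189320/443)*4750 = -42761 + 195649270000/443 = 195630326877/443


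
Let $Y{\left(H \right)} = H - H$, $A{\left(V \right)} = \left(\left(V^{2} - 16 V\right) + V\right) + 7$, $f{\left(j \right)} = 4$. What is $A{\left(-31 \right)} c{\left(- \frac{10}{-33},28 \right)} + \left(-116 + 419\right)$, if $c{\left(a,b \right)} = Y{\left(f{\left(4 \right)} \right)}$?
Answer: $303$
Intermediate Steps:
$A{\left(V \right)} = 7 + V^{2} - 15 V$ ($A{\left(V \right)} = \left(V^{2} - 15 V\right) + 7 = 7 + V^{2} - 15 V$)
$Y{\left(H \right)} = 0$
$c{\left(a,b \right)} = 0$
$A{\left(-31 \right)} c{\left(- \frac{10}{-33},28 \right)} + \left(-116 + 419\right) = \left(7 + \left(-31\right)^{2} - -465\right) 0 + \left(-116 + 419\right) = \left(7 + 961 + 465\right) 0 + 303 = 1433 \cdot 0 + 303 = 0 + 303 = 303$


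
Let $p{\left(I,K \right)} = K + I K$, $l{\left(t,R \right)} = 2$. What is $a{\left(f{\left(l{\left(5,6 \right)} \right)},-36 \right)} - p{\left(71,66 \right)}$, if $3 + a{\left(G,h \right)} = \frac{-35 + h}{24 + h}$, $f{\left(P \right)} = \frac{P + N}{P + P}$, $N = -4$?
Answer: $- \frac{56989}{12} \approx -4749.1$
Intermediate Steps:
$f{\left(P \right)} = \frac{-4 + P}{2 P}$ ($f{\left(P \right)} = \frac{P - 4}{P + P} = \frac{-4 + P}{2 P}$)
$a{\left(G,h \right)} = -3 + \frac{-35 + h}{24 + h}$
$a{\left(f{\left(l{\left(5,6 \right)} \right)},-36 \right)} - p{\left(71,66 \right)} = \frac{-107 - -72}{24 - 36} - 66 \left(1 + 71\right) = \frac{-107 + 72}{-12} - 66 \cdot 72 = \left(- \frac{1}{12}\right) \left(-35\right) - 4752 = \frac{35}{12} - 4752 = - \frac{56989}{12}$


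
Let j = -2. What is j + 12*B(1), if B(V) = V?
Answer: 10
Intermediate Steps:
j + 12*B(1) = -2 + 12*1 = -2 + 12 = 10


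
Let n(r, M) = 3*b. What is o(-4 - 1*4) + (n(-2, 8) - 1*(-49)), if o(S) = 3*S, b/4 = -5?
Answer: -35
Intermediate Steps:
b = -20 (b = 4*(-5) = -20)
n(r, M) = -60 (n(r, M) = 3*(-20) = -60)
o(-4 - 1*4) + (n(-2, 8) - 1*(-49)) = 3*(-4 - 1*4) + (-60 - 1*(-49)) = 3*(-4 - 4) + (-60 + 49) = 3*(-8) - 11 = -24 - 11 = -35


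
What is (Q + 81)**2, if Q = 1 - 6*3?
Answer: 4096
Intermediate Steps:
Q = -17 (Q = 1 - 18 = -17)
(Q + 81)**2 = (-17 + 81)**2 = 64**2 = 4096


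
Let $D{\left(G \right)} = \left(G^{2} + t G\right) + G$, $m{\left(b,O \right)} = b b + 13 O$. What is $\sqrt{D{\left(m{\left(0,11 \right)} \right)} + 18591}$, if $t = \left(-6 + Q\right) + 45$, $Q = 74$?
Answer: $\sqrt{55342} \approx 235.25$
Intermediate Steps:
$m{\left(b,O \right)} = b^{2} + 13 O$
$t = 113$ ($t = \left(-6 + 74\right) + 45 = 68 + 45 = 113$)
$D{\left(G \right)} = G^{2} + 114 G$ ($D{\left(G \right)} = \left(G^{2} + 113 G\right) + G = G^{2} + 114 G$)
$\sqrt{D{\left(m{\left(0,11 \right)} \right)} + 18591} = \sqrt{\left(0^{2} + 13 \cdot 11\right) \left(114 + \left(0^{2} + 13 \cdot 11\right)\right) + 18591} = \sqrt{\left(0 + 143\right) \left(114 + \left(0 + 143\right)\right) + 18591} = \sqrt{143 \left(114 + 143\right) + 18591} = \sqrt{143 \cdot 257 + 18591} = \sqrt{36751 + 18591} = \sqrt{55342}$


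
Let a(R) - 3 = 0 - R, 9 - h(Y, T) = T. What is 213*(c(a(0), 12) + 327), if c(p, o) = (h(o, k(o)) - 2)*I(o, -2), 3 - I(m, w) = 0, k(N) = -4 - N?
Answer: 84348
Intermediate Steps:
h(Y, T) = 9 - T
I(m, w) = 3 (I(m, w) = 3 - 1*0 = 3 + 0 = 3)
a(R) = 3 - R (a(R) = 3 + (0 - R) = 3 - R)
c(p, o) = 33 + 3*o (c(p, o) = ((9 - (-4 - o)) - 2)*3 = ((9 + (4 + o)) - 2)*3 = ((13 + o) - 2)*3 = (11 + o)*3 = 33 + 3*o)
213*(c(a(0), 12) + 327) = 213*((33 + 3*12) + 327) = 213*((33 + 36) + 327) = 213*(69 + 327) = 213*396 = 84348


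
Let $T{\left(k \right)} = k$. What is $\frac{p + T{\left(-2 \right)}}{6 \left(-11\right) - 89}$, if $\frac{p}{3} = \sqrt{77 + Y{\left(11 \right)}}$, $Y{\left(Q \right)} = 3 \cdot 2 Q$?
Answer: $\frac{2}{155} - \frac{3 \sqrt{143}}{155} \approx -0.21855$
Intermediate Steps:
$Y{\left(Q \right)} = 6 Q$
$p = 3 \sqrt{143}$ ($p = 3 \sqrt{77 + 6 \cdot 11} = 3 \sqrt{77 + 66} = 3 \sqrt{143} \approx 35.875$)
$\frac{p + T{\left(-2 \right)}}{6 \left(-11\right) - 89} = \frac{3 \sqrt{143} - 2}{6 \left(-11\right) - 89} = \frac{-2 + 3 \sqrt{143}}{-66 - 89} = \frac{-2 + 3 \sqrt{143}}{-155} = - \frac{-2 + 3 \sqrt{143}}{155} = \frac{2}{155} - \frac{3 \sqrt{143}}{155}$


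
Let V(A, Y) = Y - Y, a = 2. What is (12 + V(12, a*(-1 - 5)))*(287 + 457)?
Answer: 8928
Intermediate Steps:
V(A, Y) = 0
(12 + V(12, a*(-1 - 5)))*(287 + 457) = (12 + 0)*(287 + 457) = 12*744 = 8928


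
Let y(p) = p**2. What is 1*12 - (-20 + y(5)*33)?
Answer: -793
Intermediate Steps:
1*12 - (-20 + y(5)*33) = 1*12 - (-20 + 5**2*33) = 12 - (-20 + 25*33) = 12 - (-20 + 825) = 12 - 1*805 = 12 - 805 = -793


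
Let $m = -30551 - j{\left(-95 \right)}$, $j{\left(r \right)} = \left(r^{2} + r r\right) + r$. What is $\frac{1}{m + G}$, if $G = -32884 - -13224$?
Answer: $- \frac{1}{68166} \approx -1.467 \cdot 10^{-5}$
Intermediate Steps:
$j{\left(r \right)} = r + 2 r^{2}$ ($j{\left(r \right)} = \left(r^{2} + r^{2}\right) + r = 2 r^{2} + r = r + 2 r^{2}$)
$m = -48506$ ($m = -30551 - - 95 \left(1 + 2 \left(-95\right)\right) = -30551 - - 95 \left(1 - 190\right) = -30551 - \left(-95\right) \left(-189\right) = -30551 - 17955 = -48506$)
$G = -19660$ ($G = -32884 + 13224 = -19660$)
$\frac{1}{m + G} = \frac{1}{-48506 - 19660} = \frac{1}{-68166} = - \frac{1}{68166}$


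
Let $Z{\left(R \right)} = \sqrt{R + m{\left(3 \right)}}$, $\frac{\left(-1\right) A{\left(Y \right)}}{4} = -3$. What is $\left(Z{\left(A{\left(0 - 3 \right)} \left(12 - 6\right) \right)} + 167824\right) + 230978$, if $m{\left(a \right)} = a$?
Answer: $398802 + 5 \sqrt{3} \approx 3.9881 \cdot 10^{5}$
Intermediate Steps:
$A{\left(Y \right)} = 12$ ($A{\left(Y \right)} = \left(-4\right) \left(-3\right) = 12$)
$Z{\left(R \right)} = \sqrt{3 + R}$ ($Z{\left(R \right)} = \sqrt{R + 3} = \sqrt{3 + R}$)
$\left(Z{\left(A{\left(0 - 3 \right)} \left(12 - 6\right) \right)} + 167824\right) + 230978 = \left(\sqrt{3 + 12 \left(12 - 6\right)} + 167824\right) + 230978 = \left(\sqrt{3 + 12 \cdot 6} + 167824\right) + 230978 = \left(\sqrt{3 + 72} + 167824\right) + 230978 = \left(\sqrt{75} + 167824\right) + 230978 = \left(5 \sqrt{3} + 167824\right) + 230978 = \left(167824 + 5 \sqrt{3}\right) + 230978 = 398802 + 5 \sqrt{3}$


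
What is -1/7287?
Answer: -1/7287 ≈ -0.00013723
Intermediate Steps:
-1/7287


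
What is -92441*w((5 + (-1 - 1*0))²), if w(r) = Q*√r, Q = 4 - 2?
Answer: -739528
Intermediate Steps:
Q = 2
w(r) = 2*√r
-92441*w((5 + (-1 - 1*0))²) = -184882*√((5 + (-1 - 1*0))²) = -184882*√((5 + (-1 + 0))²) = -184882*√((5 - 1)²) = -184882*√(4²) = -184882*√16 = -184882*4 = -92441*8 = -739528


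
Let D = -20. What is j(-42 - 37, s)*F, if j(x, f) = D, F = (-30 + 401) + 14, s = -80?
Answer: -7700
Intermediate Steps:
F = 385 (F = 371 + 14 = 385)
j(x, f) = -20
j(-42 - 37, s)*F = -20*385 = -7700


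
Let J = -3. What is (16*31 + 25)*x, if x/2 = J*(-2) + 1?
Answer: 7294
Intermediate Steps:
x = 14 (x = 2*(-3*(-2) + 1) = 2*(6 + 1) = 2*7 = 14)
(16*31 + 25)*x = (16*31 + 25)*14 = (496 + 25)*14 = 521*14 = 7294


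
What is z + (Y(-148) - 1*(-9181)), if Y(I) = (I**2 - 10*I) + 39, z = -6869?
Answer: 25735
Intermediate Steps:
Y(I) = 39 + I**2 - 10*I
z + (Y(-148) - 1*(-9181)) = -6869 + ((39 + (-148)**2 - 10*(-148)) - 1*(-9181)) = -6869 + ((39 + 21904 + 1480) + 9181) = -6869 + (23423 + 9181) = -6869 + 32604 = 25735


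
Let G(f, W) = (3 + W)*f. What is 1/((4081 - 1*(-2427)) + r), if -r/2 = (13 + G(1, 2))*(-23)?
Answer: 1/7336 ≈ 0.00013631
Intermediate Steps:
G(f, W) = f*(3 + W)
r = 828 (r = -2*(13 + 1*(3 + 2))*(-23) = -2*(13 + 1*5)*(-23) = -2*(13 + 5)*(-23) = -36*(-23) = -2*(-414) = 828)
1/((4081 - 1*(-2427)) + r) = 1/((4081 - 1*(-2427)) + 828) = 1/((4081 + 2427) + 828) = 1/(6508 + 828) = 1/7336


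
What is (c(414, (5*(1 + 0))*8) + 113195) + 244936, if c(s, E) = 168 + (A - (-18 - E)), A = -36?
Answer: 358321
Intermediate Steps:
c(s, E) = 150 + E (c(s, E) = 168 + (-36 - (-18 - E)) = 168 + (-36 + (18 + E)) = 168 + (-18 + E) = 150 + E)
(c(414, (5*(1 + 0))*8) + 113195) + 244936 = ((150 + (5*(1 + 0))*8) + 113195) + 244936 = ((150 + (5*1)*8) + 113195) + 244936 = ((150 + 5*8) + 113195) + 244936 = ((150 + 40) + 113195) + 244936 = (190 + 113195) + 244936 = 113385 + 244936 = 358321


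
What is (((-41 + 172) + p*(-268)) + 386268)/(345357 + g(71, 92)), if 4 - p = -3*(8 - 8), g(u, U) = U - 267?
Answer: 385327/345182 ≈ 1.1163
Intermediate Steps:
g(u, U) = -267 + U
p = 4 (p = 4 - (-3)*(8 - 8) = 4 - (-3)*0 = 4 - 1*0 = 4 + 0 = 4)
(((-41 + 172) + p*(-268)) + 386268)/(345357 + g(71, 92)) = (((-41 + 172) + 4*(-268)) + 386268)/(345357 + (-267 + 92)) = ((131 - 1072) + 386268)/(345357 - 175) = (-941 + 386268)/345182 = 385327*(1/345182) = 385327/345182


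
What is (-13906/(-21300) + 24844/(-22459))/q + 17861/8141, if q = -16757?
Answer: 71589184989127343/32629772612113950 ≈ 2.1940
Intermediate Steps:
(-13906/(-21300) + 24844/(-22459))/q + 17861/8141 = (-13906/(-21300) + 24844/(-22459))/(-16757) + 17861/8141 = (-13906*(-1/21300) + 24844*(-1/22459))*(-1/16757) + 17861*(1/8141) = (6953/10650 - 24844/22459)*(-1/16757) + 17861/8141 = -108431173/239188350*(-1/16757) + 17861/8141 = 108431173/4008079180950 + 17861/8141 = 71589184989127343/32629772612113950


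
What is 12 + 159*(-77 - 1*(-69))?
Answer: -1260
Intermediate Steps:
12 + 159*(-77 - 1*(-69)) = 12 + 159*(-77 + 69) = 12 + 159*(-8) = 12 - 1272 = -1260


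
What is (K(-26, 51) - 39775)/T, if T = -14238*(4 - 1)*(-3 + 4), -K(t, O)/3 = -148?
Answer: 39331/42714 ≈ 0.92080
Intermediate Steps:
K(t, O) = 444 (K(t, O) = -3*(-148) = 444)
T = -42714 ≈ -42714.
(K(-26, 51) - 39775)/T = (444 - 39775)/(-42714) = -39331*(-1/42714) = 39331/42714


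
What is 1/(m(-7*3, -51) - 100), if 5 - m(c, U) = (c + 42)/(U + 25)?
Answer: -26/2449 ≈ -0.010617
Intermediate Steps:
m(c, U) = 5 - (42 + c)/(25 + U) (m(c, U) = 5 - (c + 42)/(U + 25) = 5 - (42 + c)/(25 + U))
1/(m(-7*3, -51) - 100) = 1/((83 - (-7)*3 + 5*(-51))/(25 - 51) - 100) = 1/((83 - 1*(-21) - 255)/(-26) - 100) = 1/(-(83 + 21 - 255)/26 - 100) = 1/(-1/26*(-151) - 100) = 1/(151/26 - 100) = 1/(-2449/26) = -26/2449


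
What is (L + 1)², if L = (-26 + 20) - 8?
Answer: 169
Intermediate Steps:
L = -14 (L = -6 - 8 = -14)
(L + 1)² = (-14 + 1)² = (-13)² = 169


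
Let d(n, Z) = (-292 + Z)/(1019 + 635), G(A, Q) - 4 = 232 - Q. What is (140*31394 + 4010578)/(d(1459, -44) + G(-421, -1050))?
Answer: 3475772663/531677 ≈ 6537.4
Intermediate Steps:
G(A, Q) = 236 - Q (G(A, Q) = 4 + (232 - Q) = 236 - Q)
d(n, Z) = -146/827 + Z/1654 (d(n, Z) = (-292 + Z)/1654 = (-292 + Z)*(1/1654) = -146/827 + Z/1654)
(140*31394 + 4010578)/(d(1459, -44) + G(-421, -1050)) = (140*31394 + 4010578)/((-146/827 + (1/1654)*(-44)) + (236 - 1*(-1050))) = (4395160 + 4010578)/((-146/827 - 22/827) + (236 + 1050)) = 8405738/(-168/827 + 1286) = 8405738/(1063354/827) = 8405738*(827/1063354) = 3475772663/531677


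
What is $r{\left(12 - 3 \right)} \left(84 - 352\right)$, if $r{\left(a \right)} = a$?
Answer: $-2412$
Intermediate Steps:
$r{\left(12 - 3 \right)} \left(84 - 352\right) = \left(12 - 3\right) \left(84 - 352\right) = 9 \left(-268\right) = -2412$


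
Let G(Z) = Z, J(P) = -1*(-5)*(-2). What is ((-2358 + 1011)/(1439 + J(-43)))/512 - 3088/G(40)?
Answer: -282422863/3658240 ≈ -77.202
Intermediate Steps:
J(P) = -10 (J(P) = 5*(-2) = -10)
((-2358 + 1011)/(1439 + J(-43)))/512 - 3088/G(40) = ((-2358 + 1011)/(1439 - 10))/512 - 3088/40 = -1347/1429*(1/512) - 3088*1/40 = -1347*1/1429*(1/512) - 386/5 = -1347/1429*1/512 - 386/5 = -1347/731648 - 386/5 = -282422863/3658240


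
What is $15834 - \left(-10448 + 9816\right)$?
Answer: $16466$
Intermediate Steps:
$15834 - \left(-10448 + 9816\right) = 15834 - -632 = 15834 + 632 = 16466$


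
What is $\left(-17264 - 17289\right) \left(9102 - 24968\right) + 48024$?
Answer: $548265922$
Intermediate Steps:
$\left(-17264 - 17289\right) \left(9102 - 24968\right) + 48024 = \left(-34553\right) \left(-15866\right) + 48024 = 548217898 + 48024 = 548265922$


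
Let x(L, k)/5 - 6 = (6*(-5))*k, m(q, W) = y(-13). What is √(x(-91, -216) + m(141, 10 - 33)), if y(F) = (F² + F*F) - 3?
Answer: √32765 ≈ 181.01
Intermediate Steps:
y(F) = -3 + 2*F² (y(F) = (F² + F²) - 3 = 2*F² - 3 = -3 + 2*F²)
m(q, W) = 335 (m(q, W) = -3 + 2*(-13)² = -3 + 2*169 = -3 + 338 = 335)
x(L, k) = 30 - 150*k (x(L, k) = 30 + 5*((6*(-5))*k) = 30 + 5*(-30*k) = 30 - 150*k)
√(x(-91, -216) + m(141, 10 - 33)) = √((30 - 150*(-216)) + 335) = √((30 + 32400) + 335) = √(32430 + 335) = √32765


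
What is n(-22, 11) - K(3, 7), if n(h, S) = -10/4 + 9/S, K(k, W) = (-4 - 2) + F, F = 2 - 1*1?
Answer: 73/22 ≈ 3.3182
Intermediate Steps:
F = 1 (F = 2 - 1 = 1)
K(k, W) = -5 (K(k, W) = (-4 - 2) + 1 = -6 + 1 = -5)
n(h, S) = -5/2 + 9/S (n(h, S) = -10*¼ + 9/S = -5/2 + 9/S)
n(-22, 11) - K(3, 7) = (-5/2 + 9/11) - 1*(-5) = (-5/2 + 9*(1/11)) + 5 = (-5/2 + 9/11) + 5 = -37/22 + 5 = 73/22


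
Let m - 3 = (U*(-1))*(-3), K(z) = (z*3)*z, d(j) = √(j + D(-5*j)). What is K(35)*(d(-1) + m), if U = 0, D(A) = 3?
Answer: 11025 + 3675*√2 ≈ 16222.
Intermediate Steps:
d(j) = √(3 + j) (d(j) = √(j + 3) = √(3 + j))
K(z) = 3*z² (K(z) = (3*z)*z = 3*z²)
m = 3 (m = 3 + (0*(-1))*(-3) = 3 + 0*(-3) = 3 + 0 = 3)
K(35)*(d(-1) + m) = (3*35²)*(√(3 - 1) + 3) = (3*1225)*(√2 + 3) = 3675*(3 + √2) = 11025 + 3675*√2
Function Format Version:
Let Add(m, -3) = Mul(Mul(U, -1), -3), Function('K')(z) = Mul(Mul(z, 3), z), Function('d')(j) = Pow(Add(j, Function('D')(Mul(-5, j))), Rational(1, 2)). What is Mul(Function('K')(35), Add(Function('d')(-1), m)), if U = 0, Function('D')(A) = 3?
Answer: Add(11025, Mul(3675, Pow(2, Rational(1, 2)))) ≈ 16222.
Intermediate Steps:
Function('d')(j) = Pow(Add(3, j), Rational(1, 2)) (Function('d')(j) = Pow(Add(j, 3), Rational(1, 2)) = Pow(Add(3, j), Rational(1, 2)))
Function('K')(z) = Mul(3, Pow(z, 2)) (Function('K')(z) = Mul(Mul(3, z), z) = Mul(3, Pow(z, 2)))
m = 3 (m = Add(3, Mul(Mul(0, -1), -3)) = Add(3, Mul(0, -3)) = Add(3, 0) = 3)
Mul(Function('K')(35), Add(Function('d')(-1), m)) = Mul(Mul(3, Pow(35, 2)), Add(Pow(Add(3, -1), Rational(1, 2)), 3)) = Mul(Mul(3, 1225), Add(Pow(2, Rational(1, 2)), 3)) = Mul(3675, Add(3, Pow(2, Rational(1, 2)))) = Add(11025, Mul(3675, Pow(2, Rational(1, 2))))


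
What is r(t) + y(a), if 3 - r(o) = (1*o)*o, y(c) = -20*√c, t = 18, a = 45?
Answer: -321 - 60*√5 ≈ -455.16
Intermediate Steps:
r(o) = 3 - o² (r(o) = 3 - 1*o*o = 3 - o*o = 3 - o²)
r(t) + y(a) = (3 - 1*18²) - 60*√5 = (3 - 1*324) - 60*√5 = (3 - 324) - 60*√5 = -321 - 60*√5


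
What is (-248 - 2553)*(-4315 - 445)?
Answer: 13332760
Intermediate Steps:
(-248 - 2553)*(-4315 - 445) = -2801*(-4760) = 13332760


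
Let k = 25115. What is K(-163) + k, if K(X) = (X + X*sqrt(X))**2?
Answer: -4279063 + 53138*I*sqrt(163) ≈ -4.2791e+6 + 6.7842e+5*I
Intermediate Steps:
K(X) = (X + X**(3/2))**2
K(-163) + k = (-163 + (-163)**(3/2))**2 + 25115 = (-163 - 163*I*sqrt(163))**2 + 25115 = 25115 + (-163 - 163*I*sqrt(163))**2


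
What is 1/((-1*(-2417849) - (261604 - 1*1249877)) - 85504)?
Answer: 1/3320618 ≈ 3.0115e-7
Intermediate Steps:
1/((-1*(-2417849) - (261604 - 1*1249877)) - 85504) = 1/((2417849 - (261604 - 1249877)) - 85504) = 1/((2417849 - 1*(-988273)) - 85504) = 1/((2417849 + 988273) - 85504) = 1/(3406122 - 85504) = 1/3320618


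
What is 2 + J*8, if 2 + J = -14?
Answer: -126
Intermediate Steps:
J = -16 (J = -2 - 14 = -16)
2 + J*8 = 2 - 16*8 = 2 - 128 = -126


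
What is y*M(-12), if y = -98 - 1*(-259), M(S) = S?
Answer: -1932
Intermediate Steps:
y = 161 (y = -98 + 259 = 161)
y*M(-12) = 161*(-12) = -1932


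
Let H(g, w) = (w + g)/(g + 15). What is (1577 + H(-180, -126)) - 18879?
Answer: -951508/55 ≈ -17300.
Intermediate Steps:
H(g, w) = (g + w)/(15 + g)
(1577 + H(-180, -126)) - 18879 = (1577 + (-180 - 126)/(15 - 180)) - 18879 = (1577 - 306/(-165)) - 18879 = (1577 - 1/165*(-306)) - 18879 = (1577 + 102/55) - 18879 = 86837/55 - 18879 = -951508/55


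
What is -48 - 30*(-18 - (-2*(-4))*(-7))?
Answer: -1188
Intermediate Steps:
-48 - 30*(-18 - (-2*(-4))*(-7)) = -48 - 30*(-18 - 8*(-7)) = -48 - 30*(-18 - 1*(-56)) = -48 - 30*(-18 + 56) = -48 - 30*38 = -48 - 1140 = -1188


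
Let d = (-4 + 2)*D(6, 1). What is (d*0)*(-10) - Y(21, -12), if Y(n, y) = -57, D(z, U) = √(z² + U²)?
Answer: 57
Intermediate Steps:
D(z, U) = √(U² + z²)
d = -2*√37 (d = (-4 + 2)*√(1² + 6²) = -2*√(1 + 36) = -2*√37 ≈ -12.166)
(d*0)*(-10) - Y(21, -12) = (-2*√37*0)*(-10) - 1*(-57) = 0*(-10) + 57 = 0 + 57 = 57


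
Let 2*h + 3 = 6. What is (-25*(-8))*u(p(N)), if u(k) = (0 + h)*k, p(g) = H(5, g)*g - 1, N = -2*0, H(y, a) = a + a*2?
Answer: -300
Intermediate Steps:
H(y, a) = 3*a (H(y, a) = a + 2*a = 3*a)
h = 3/2 (h = -3/2 + (½)*6 = -3/2 + 3 = 3/2 ≈ 1.5000)
N = 0
p(g) = -1 + 3*g² (p(g) = (3*g)*g - 1 = 3*g² - 1 = -1 + 3*g²)
u(k) = 3*k/2 (u(k) = (0 + 3/2)*k = 3*k/2)
(-25*(-8))*u(p(N)) = (-25*(-8))*(3*(-1 + 3*0²)/2) = 200*(3*(-1 + 3*0)/2) = 200*(3*(-1 + 0)/2) = 200*((3/2)*(-1)) = 200*(-3/2) = -300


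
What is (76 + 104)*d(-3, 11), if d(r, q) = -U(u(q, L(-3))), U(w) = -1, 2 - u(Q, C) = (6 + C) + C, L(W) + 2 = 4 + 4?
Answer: 180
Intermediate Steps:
L(W) = 6 (L(W) = -2 + (4 + 4) = -2 + 8 = 6)
u(Q, C) = -4 - 2*C (u(Q, C) = 2 - ((6 + C) + C) = 2 - (6 + 2*C) = 2 + (-6 - 2*C) = -4 - 2*C)
d(r, q) = 1 (d(r, q) = -1*(-1) = 1)
(76 + 104)*d(-3, 11) = (76 + 104)*1 = 180*1 = 180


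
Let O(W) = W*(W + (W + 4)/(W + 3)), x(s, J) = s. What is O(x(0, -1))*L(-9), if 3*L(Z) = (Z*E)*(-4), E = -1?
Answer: 0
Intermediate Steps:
L(Z) = 4*Z/3 (L(Z) = ((Z*(-1))*(-4))/3 = (-Z*(-4))/3 = (4*Z)/3 = 4*Z/3)
O(W) = W*(W + (4 + W)/(3 + W))
O(x(0, -1))*L(-9) = (0*(4 + 0**2 + 4*0)/(3 + 0))*((4/3)*(-9)) = (0*(4 + 0 + 0)/3)*(-12) = (0*(1/3)*4)*(-12) = 0*(-12) = 0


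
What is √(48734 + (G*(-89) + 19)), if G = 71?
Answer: 7*√866 ≈ 206.00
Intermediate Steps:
√(48734 + (G*(-89) + 19)) = √(48734 + (71*(-89) + 19)) = √(48734 + (-6319 + 19)) = √(48734 - 6300) = √42434 = 7*√866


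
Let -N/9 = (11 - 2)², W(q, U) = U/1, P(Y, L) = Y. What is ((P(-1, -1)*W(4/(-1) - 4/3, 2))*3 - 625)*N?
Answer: 459999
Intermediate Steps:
W(q, U) = U (W(q, U) = U*1 = U)
N = -729 (N = -9*(11 - 2)² = -9*9² = -9*81 = -729)
((P(-1, -1)*W(4/(-1) - 4/3, 2))*3 - 625)*N = (-1*2*3 - 625)*(-729) = (-2*3 - 625)*(-729) = (-6 - 625)*(-729) = -631*(-729) = 459999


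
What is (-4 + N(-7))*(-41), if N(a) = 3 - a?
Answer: -246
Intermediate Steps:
(-4 + N(-7))*(-41) = (-4 + (3 - 1*(-7)))*(-41) = (-4 + (3 + 7))*(-41) = (-4 + 10)*(-41) = 6*(-41) = -246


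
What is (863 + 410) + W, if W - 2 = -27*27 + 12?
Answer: 558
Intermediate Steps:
W = -715 (W = 2 + (-27*27 + 12) = 2 + (-729 + 12) = 2 - 717 = -715)
(863 + 410) + W = (863 + 410) - 715 = 1273 - 715 = 558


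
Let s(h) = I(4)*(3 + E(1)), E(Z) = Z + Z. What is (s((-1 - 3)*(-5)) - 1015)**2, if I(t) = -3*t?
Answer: 1155625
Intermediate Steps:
E(Z) = 2*Z
s(h) = -60 (s(h) = (-3*4)*(3 + 2*1) = -12*(3 + 2) = -12*5 = -60)
(s((-1 - 3)*(-5)) - 1015)**2 = (-60 - 1015)**2 = (-1075)**2 = 1155625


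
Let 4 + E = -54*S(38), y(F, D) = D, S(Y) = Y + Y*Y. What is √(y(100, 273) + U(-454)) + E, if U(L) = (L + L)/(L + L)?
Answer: -80032 + √274 ≈ -80016.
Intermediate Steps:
S(Y) = Y + Y²
U(L) = 1 (U(L) = (2*L)/((2*L)) = (2*L)*(1/(2*L)) = 1)
E = -80032 (E = -4 - 2052*(1 + 38) = -4 - 2052*39 = -4 - 54*1482 = -4 - 80028 = -80032)
√(y(100, 273) + U(-454)) + E = √(273 + 1) - 80032 = √274 - 80032 = -80032 + √274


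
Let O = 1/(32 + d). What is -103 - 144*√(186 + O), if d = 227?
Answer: -103 - 720*√499093/259 ≈ -2066.9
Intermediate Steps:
O = 1/259 (O = 1/(32 + 227) = 1/259 ≈ 0.0038610)
-103 - 144*√(186 + O) = -103 - 144*√(186 + 1/259) = -103 - 720*√499093/259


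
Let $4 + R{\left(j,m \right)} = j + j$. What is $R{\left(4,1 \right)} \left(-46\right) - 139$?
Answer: $-323$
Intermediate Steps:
$R{\left(j,m \right)} = -4 + 2 j$ ($R{\left(j,m \right)} = -4 + \left(j + j\right) = -4 + 2 j$)
$R{\left(4,1 \right)} \left(-46\right) - 139 = \left(-4 + 2 \cdot 4\right) \left(-46\right) - 139 = \left(-4 + 8\right) \left(-46\right) - 139 = 4 \left(-46\right) - 139 = -184 - 139 = -323$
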